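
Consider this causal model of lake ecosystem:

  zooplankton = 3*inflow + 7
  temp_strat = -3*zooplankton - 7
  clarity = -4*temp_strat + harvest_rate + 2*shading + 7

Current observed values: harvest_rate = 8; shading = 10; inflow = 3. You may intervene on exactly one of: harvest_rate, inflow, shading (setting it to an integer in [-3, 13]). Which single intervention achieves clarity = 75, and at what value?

set inflow = -2

Intervening on harvest_rate: clarity = harvest_rate + 247. Reaching 75 requires harvest_rate = -172, outside [-3, 13].
Intervening on inflow: with other inputs at their observed values, clarity = 36*inflow + 147. Solving for 75 gives inflow = -2, within [-3, 13].
Intervening on shading: clarity = 2*shading + 235. Reaching 75 requires shading = -80, outside [-3, 13].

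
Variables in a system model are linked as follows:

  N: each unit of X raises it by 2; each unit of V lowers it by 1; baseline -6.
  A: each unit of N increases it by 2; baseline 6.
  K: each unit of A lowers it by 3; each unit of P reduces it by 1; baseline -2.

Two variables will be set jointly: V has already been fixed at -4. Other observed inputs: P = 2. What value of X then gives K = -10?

X = 0

With V held at -4:
Substituting into the N equation gives N = 2*X - 2.
This gives A = 4*X + 2.
Substituting into the K equation gives K = -12*X - 10.
Solve -12*X - 10 = -10: X = (-10 + 10) / -12 = 0.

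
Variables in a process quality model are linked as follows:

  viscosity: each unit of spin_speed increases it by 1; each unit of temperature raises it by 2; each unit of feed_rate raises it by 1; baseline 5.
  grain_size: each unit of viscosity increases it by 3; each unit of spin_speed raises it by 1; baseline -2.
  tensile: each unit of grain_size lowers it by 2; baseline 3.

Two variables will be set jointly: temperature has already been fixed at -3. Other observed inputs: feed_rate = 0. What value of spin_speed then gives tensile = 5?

spin_speed = 1

With temperature held at -3:
Substituting into the viscosity equation gives viscosity = spin_speed - 1.
So grain_size = 4*spin_speed - 5.
So tensile = -8*spin_speed + 13.
Solve -8*spin_speed + 13 = 5: spin_speed = (5 - 13) / -8 = 1.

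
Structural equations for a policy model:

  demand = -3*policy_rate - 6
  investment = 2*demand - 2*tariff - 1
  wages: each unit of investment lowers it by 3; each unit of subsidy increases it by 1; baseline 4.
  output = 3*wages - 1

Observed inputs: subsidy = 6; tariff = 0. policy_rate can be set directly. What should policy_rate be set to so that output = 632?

policy_rate = 9

Substituting into the investment equation gives investment = -6*policy_rate - 13.
Substituting into the wages equation gives wages = 18*policy_rate + 49.
output becomes 54*policy_rate + 146.
Solve 54*policy_rate + 146 = 632: policy_rate = (632 - 146) / 54 = 9.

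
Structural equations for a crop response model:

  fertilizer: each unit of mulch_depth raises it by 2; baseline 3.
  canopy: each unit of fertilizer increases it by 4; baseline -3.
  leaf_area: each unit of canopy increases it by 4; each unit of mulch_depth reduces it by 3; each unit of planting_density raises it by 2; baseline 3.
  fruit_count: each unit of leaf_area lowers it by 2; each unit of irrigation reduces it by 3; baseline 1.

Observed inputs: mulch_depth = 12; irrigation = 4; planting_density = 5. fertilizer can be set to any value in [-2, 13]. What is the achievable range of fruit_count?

Intervening on fertilizer fixes its value directly, overriding its dependence on mulch_depth.
Substituting into the leaf_area equation gives leaf_area = 16*fertilizer - 35.
Substituting into the fruit_count equation gives fruit_count = -32*fertilizer + 59.
Linear in fertilizer, so extremes are at the endpoints: fertilizer = -2 gives fruit_count = 123; fertilizer = 13 gives fruit_count = -357.

-357 to 123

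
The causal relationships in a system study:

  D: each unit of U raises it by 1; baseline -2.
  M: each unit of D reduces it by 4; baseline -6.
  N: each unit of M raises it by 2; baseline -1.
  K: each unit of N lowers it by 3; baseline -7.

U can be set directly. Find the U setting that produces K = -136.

Substituting into the M equation gives M = -4*U + 2.
Substituting into the N equation gives N = -8*U + 3.
K becomes 24*U - 16.
Solve 24*U - 16 = -136: U = (-136 + 16) / 24 = -5.

U = -5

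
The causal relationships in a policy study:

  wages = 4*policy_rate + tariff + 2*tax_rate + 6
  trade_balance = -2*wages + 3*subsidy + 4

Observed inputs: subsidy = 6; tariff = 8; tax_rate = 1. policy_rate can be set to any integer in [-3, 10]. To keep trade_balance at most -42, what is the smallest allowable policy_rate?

Substituting into the wages equation gives wages = 4*policy_rate + 16.
So trade_balance = -8*policy_rate - 10.
Require -8*policy_rate - 10 ≤ -42, so policy_rate ≥ 4.
The smallest integer in [-3, 10] satisfying this is 4.

policy_rate = 4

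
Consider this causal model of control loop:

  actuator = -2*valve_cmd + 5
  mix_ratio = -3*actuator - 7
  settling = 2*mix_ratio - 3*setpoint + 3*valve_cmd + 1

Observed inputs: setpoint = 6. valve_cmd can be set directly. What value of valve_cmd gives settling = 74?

Substituting into the mix_ratio equation gives mix_ratio = 6*valve_cmd - 22.
Substituting into the settling equation gives settling = 15*valve_cmd - 61.
Solve 15*valve_cmd - 61 = 74: valve_cmd = (74 + 61) / 15 = 9.

valve_cmd = 9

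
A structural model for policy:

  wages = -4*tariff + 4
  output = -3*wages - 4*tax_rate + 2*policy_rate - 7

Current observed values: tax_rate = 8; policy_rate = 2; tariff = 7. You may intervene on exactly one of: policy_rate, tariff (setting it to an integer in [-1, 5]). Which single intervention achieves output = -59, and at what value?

set tariff = -1

Intervening on policy_rate: output = 2*policy_rate + 33. Reaching -59 requires policy_rate = -46, outside [-1, 5].
Intervening on tariff: with other inputs at their observed values, output = 12*tariff - 47. Solving for -59 gives tariff = -1, within [-1, 5].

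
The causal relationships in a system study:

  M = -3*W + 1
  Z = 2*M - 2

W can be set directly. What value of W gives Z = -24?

Substituting into the Z equation gives Z = -6*W.
Solve -6*W = -24: W = -24 / -6 = 4.

W = 4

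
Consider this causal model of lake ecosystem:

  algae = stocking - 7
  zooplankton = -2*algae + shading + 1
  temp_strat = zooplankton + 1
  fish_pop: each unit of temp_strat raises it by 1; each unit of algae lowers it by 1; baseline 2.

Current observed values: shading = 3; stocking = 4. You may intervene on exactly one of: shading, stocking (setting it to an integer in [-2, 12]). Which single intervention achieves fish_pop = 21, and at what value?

set shading = 8

Intervening on shading: with other inputs at their observed values, fish_pop = shading + 13. Solving for 21 gives shading = 8, within [-2, 12].
Intervening on stocking: fish_pop = -3*stocking + 28. Reaching 21 requires stocking = 7/3, not an integer.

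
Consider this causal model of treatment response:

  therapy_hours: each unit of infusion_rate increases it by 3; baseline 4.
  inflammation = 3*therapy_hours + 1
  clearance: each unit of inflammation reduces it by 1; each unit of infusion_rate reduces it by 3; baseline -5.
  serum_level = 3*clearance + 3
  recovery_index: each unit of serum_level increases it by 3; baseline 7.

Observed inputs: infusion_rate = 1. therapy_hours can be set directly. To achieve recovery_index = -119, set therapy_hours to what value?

therapy_hours = 2

Intervening on therapy_hours fixes its value directly, overriding its dependence on infusion_rate.
Substituting into the clearance equation gives clearance = -3*therapy_hours - 9.
Substituting into the serum_level equation gives serum_level = -9*therapy_hours - 24.
recovery_index becomes -27*therapy_hours - 65.
Solve -27*therapy_hours - 65 = -119: therapy_hours = (-119 + 65) / -27 = 2.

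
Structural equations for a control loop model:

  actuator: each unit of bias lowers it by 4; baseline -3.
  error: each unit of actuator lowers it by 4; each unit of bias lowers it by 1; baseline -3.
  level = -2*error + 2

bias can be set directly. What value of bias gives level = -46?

bias = 1

Substituting into the error equation gives error = 15*bias + 9.
So level = -30*bias - 16.
Solve -30*bias - 16 = -46: bias = (-46 + 16) / -30 = 1.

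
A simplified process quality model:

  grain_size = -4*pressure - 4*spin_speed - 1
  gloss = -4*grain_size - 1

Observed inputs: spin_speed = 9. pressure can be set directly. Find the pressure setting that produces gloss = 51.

pressure = -6

Substituting into the grain_size equation gives grain_size = -4*pressure - 37.
So gloss = 16*pressure + 147.
Solve 16*pressure + 147 = 51: pressure = (51 - 147) / 16 = -6.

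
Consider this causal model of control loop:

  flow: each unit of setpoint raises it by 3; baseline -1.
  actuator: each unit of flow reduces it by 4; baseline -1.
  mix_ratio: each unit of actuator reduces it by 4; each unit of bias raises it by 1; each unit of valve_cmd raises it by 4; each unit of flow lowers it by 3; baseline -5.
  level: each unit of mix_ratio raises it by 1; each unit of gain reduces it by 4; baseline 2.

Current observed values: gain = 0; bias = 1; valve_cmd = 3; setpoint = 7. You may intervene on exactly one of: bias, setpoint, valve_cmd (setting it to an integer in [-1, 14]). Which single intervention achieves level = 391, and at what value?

set setpoint = 10

Intervening on bias: level = bias + 273. Reaching 391 requires bias = 118, outside [-1, 14].
Intervening on setpoint: with other inputs at their observed values, level = 39*setpoint + 1. Solving for 391 gives setpoint = 10, within [-1, 14].
Intervening on valve_cmd: level = 4*valve_cmd + 262. Reaching 391 requires valve_cmd = 129/4, not an integer.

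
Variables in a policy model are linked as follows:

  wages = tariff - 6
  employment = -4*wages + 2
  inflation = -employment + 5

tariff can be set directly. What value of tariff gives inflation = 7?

tariff = 7

Substituting into the employment equation gives employment = -4*tariff + 26.
Substituting into the inflation equation gives inflation = 4*tariff - 21.
Solve 4*tariff - 21 = 7: tariff = (7 + 21) / 4 = 7.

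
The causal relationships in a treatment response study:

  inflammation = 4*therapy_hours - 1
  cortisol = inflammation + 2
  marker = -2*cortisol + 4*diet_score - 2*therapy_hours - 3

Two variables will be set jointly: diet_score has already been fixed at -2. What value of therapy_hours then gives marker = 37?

therapy_hours = -5

With diet_score held at -2:
Substituting into the cortisol equation gives cortisol = 4*therapy_hours + 1.
Substituting into the marker equation gives marker = -10*therapy_hours - 13.
Solve -10*therapy_hours - 13 = 37: therapy_hours = (37 + 13) / -10 = -5.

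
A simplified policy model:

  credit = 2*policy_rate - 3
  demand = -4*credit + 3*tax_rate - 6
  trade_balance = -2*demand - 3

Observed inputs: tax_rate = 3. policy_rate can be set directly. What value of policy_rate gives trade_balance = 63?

Substituting into the demand equation gives demand = -8*policy_rate + 15.
Substituting into the trade_balance equation gives trade_balance = 16*policy_rate - 33.
Solve 16*policy_rate - 33 = 63: policy_rate = (63 + 33) / 16 = 6.

policy_rate = 6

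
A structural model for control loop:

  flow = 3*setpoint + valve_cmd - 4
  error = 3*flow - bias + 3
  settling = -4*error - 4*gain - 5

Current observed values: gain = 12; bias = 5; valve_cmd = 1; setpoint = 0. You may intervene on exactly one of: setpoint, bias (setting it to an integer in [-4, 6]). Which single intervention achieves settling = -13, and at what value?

Intervening on setpoint: settling = -36*setpoint - 9. Reaching -13 requires setpoint = 1/9, not an integer.
Intervening on bias: with other inputs at their observed values, settling = 4*bias - 29. Solving for -13 gives bias = 4, within [-4, 6].

set bias = 4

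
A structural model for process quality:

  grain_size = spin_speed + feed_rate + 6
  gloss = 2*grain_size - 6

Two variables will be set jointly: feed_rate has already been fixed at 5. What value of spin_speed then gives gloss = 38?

With feed_rate held at 5:
Substituting into the grain_size equation gives grain_size = spin_speed + 11.
So gloss = 2*spin_speed + 16.
Solve 2*spin_speed + 16 = 38: spin_speed = (38 - 16) / 2 = 11.

spin_speed = 11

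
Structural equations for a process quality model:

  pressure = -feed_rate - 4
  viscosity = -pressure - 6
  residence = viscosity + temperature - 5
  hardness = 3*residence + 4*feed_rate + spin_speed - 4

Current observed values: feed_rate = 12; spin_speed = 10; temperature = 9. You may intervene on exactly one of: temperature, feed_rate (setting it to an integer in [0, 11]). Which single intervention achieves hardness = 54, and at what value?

Intervening on temperature: hardness = 3*temperature + 69. Reaching 54 requires temperature = -5, outside [0, 11].
Intervening on feed_rate: with other inputs at their observed values, hardness = 7*feed_rate + 12. Solving for 54 gives feed_rate = 6, within [0, 11].

set feed_rate = 6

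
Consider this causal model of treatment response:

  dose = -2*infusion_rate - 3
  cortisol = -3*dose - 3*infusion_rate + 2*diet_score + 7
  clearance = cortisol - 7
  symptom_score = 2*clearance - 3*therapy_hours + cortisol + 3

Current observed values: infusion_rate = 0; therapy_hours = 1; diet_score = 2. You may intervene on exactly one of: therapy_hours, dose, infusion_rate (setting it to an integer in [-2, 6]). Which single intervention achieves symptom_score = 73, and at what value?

set infusion_rate = 3

Intervening on therapy_hours: symptom_score = -3*therapy_hours + 49. Reaching 73 requires therapy_hours = -8, outside [-2, 6].
Intervening on dose: symptom_score = -9*dose + 19. Reaching 73 requires dose = -6, outside [-2, 6].
Intervening on infusion_rate: with other inputs at their observed values, symptom_score = 9*infusion_rate + 46. Solving for 73 gives infusion_rate = 3, within [-2, 6].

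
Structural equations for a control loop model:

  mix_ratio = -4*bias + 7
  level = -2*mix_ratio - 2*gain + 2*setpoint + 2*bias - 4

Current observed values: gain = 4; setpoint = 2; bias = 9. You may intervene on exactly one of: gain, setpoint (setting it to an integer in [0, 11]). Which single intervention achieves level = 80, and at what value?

Intervening on gain: level = -2*gain + 76. Reaching 80 requires gain = -2, outside [0, 11].
Intervening on setpoint: with other inputs at their observed values, level = 2*setpoint + 64. Solving for 80 gives setpoint = 8, within [0, 11].

set setpoint = 8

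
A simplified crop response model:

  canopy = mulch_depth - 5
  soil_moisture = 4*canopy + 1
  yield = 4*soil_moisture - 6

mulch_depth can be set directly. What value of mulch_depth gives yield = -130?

mulch_depth = -3

Substituting into the soil_moisture equation gives soil_moisture = 4*mulch_depth - 19.
Substituting into the yield equation gives yield = 16*mulch_depth - 82.
Solve 16*mulch_depth - 82 = -130: mulch_depth = (-130 + 82) / 16 = -3.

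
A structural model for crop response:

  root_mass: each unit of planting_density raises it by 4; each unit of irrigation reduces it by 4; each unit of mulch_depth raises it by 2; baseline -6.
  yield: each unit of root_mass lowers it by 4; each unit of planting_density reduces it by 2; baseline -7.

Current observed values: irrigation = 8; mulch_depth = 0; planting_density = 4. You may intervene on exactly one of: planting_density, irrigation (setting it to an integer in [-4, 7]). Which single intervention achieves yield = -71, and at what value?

set irrigation = -1

Intervening on planting_density: yield = -18*planting_density + 145. Reaching -71 requires planting_density = 12, outside [-4, 7].
Intervening on irrigation: with other inputs at their observed values, yield = 16*irrigation - 55. Solving for -71 gives irrigation = -1, within [-4, 7].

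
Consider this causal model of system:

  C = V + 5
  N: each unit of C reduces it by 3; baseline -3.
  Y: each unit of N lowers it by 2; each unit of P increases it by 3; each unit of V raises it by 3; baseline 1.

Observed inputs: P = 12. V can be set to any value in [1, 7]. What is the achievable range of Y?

Substituting into the N equation gives N = -3*V - 18.
Y becomes 9*V + 73.
Linear in V, so extremes are at the endpoints: V = 1 gives Y = 82; V = 7 gives Y = 136.

82 to 136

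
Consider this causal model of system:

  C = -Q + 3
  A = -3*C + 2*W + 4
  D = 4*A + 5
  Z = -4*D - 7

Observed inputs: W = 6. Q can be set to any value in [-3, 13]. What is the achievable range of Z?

Substituting into the A equation gives A = 3*Q + 7.
So D = 12*Q + 33.
Substituting into the Z equation gives Z = -48*Q - 139.
Linear in Q, so extremes are at the endpoints: Q = -3 gives Z = 5; Q = 13 gives Z = -763.

-763 to 5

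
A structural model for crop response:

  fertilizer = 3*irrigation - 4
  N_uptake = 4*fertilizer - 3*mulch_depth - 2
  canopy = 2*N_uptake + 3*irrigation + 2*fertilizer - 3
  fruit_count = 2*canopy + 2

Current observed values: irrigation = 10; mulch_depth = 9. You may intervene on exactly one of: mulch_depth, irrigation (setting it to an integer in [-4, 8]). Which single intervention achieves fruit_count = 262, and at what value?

set irrigation = 7

Intervening on mulch_depth: fruit_count = -12*mulch_depth + 568. Reaching 262 requires mulch_depth = 51/2, not an integer.
Intervening on irrigation: with other inputs at their observed values, fruit_count = 66*irrigation - 200. Solving for 262 gives irrigation = 7, within [-4, 8].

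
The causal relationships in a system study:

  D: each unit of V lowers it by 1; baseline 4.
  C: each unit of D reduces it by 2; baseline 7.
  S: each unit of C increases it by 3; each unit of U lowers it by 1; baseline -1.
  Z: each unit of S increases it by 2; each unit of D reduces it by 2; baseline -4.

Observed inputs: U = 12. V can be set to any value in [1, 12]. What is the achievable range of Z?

Substituting into the C equation gives C = 2*V - 1.
Substituting into the S equation gives S = 6*V - 16.
Substituting into the Z equation gives Z = 14*V - 44.
Linear in V, so extremes are at the endpoints: V = 1 gives Z = -30; V = 12 gives Z = 124.

-30 to 124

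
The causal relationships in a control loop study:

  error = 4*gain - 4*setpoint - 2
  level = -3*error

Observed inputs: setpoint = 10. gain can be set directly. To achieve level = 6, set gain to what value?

Substituting into the error equation gives error = 4*gain - 42.
This gives level = -12*gain + 126.
Solve -12*gain + 126 = 6: gain = (6 - 126) / -12 = 10.

gain = 10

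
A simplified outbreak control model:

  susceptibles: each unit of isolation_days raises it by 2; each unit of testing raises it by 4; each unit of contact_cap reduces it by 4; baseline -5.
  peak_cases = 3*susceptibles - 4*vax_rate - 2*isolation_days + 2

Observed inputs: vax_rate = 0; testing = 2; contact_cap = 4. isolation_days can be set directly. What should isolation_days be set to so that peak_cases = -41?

isolation_days = -1

Substituting into the susceptibles equation gives susceptibles = 2*isolation_days - 13.
Substituting into the peak_cases equation gives peak_cases = 4*isolation_days - 37.
Solve 4*isolation_days - 37 = -41: isolation_days = (-41 + 37) / 4 = -1.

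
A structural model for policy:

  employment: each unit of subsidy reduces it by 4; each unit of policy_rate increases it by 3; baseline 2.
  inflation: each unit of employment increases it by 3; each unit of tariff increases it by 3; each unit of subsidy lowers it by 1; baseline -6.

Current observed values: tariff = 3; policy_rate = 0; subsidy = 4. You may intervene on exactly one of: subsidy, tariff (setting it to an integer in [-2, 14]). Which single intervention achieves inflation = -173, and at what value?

Intervening on subsidy: with other inputs at their observed values, inflation = -13*subsidy + 9. Solving for -173 gives subsidy = 14, within [-2, 14].
Intervening on tariff: inflation = 3*tariff - 52. Reaching -173 requires tariff = -121/3, not an integer.

set subsidy = 14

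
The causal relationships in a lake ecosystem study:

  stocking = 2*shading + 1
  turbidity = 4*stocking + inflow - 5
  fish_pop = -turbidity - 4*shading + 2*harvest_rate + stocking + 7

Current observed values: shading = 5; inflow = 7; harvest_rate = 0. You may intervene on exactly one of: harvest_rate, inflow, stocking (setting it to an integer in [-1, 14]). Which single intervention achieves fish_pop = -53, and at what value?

Intervening on harvest_rate: fish_pop = 2*harvest_rate - 48. Reaching -53 requires harvest_rate = -5/2, not an integer.
Intervening on inflow: with other inputs at their observed values, fish_pop = -inflow - 41. Solving for -53 gives inflow = 12, within [-1, 14].
Intervening on stocking: fish_pop = -3*stocking - 15. Reaching -53 requires stocking = 38/3, not an integer.

set inflow = 12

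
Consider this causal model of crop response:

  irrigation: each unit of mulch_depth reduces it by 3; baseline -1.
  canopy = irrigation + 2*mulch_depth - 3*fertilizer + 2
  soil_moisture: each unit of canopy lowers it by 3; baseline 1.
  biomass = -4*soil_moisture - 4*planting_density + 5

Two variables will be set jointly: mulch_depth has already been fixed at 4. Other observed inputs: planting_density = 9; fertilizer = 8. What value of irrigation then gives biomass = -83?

With mulch_depth held at 4:
Intervening on irrigation fixes its value directly, overriding its dependence on mulch_depth.
Substituting into the canopy equation gives canopy = irrigation - 14.
This gives soil_moisture = -3*irrigation + 43.
This gives biomass = 12*irrigation - 203.
Solve 12*irrigation - 203 = -83: irrigation = (-83 + 203) / 12 = 10.

irrigation = 10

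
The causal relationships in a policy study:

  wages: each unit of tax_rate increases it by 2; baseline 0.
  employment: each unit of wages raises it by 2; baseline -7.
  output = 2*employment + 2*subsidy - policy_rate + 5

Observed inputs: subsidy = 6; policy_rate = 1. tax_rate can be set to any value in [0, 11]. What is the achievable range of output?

Substituting into the employment equation gives employment = 4*tax_rate - 7.
Substituting into the output equation gives output = 8*tax_rate + 2.
Linear in tax_rate, so extremes are at the endpoints: tax_rate = 0 gives output = 2; tax_rate = 11 gives output = 90.

2 to 90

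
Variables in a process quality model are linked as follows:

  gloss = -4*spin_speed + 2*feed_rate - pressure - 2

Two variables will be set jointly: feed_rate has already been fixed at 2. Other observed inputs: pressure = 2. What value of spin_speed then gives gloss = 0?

With feed_rate held at 2:
Substituting into the gloss equation gives gloss = -4*spin_speed.
Solve -4*spin_speed = 0: spin_speed = 0 / -4 = 0.

spin_speed = 0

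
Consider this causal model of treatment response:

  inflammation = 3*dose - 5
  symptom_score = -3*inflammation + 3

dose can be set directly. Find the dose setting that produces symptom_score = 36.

dose = -2

Substituting into the symptom_score equation gives symptom_score = -9*dose + 18.
Solve -9*dose + 18 = 36: dose = (36 - 18) / -9 = -2.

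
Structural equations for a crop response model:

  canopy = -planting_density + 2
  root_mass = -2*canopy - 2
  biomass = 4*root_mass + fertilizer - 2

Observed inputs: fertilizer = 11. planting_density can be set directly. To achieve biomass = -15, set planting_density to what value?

Substituting into the root_mass equation gives root_mass = 2*planting_density - 6.
So biomass = 8*planting_density - 15.
Solve 8*planting_density - 15 = -15: planting_density = (-15 + 15) / 8 = 0.

planting_density = 0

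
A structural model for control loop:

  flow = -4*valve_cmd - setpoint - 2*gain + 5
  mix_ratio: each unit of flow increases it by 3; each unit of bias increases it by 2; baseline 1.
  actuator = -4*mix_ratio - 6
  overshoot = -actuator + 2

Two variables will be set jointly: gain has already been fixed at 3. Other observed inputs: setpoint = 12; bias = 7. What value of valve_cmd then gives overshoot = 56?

With gain held at 3:
Substituting into the flow equation gives flow = -4*valve_cmd - 13.
Substituting into the mix_ratio equation gives mix_ratio = -12*valve_cmd - 24.
actuator becomes 48*valve_cmd + 90.
Substituting into the overshoot equation gives overshoot = -48*valve_cmd - 88.
Solve -48*valve_cmd - 88 = 56: valve_cmd = (56 + 88) / -48 = -3.

valve_cmd = -3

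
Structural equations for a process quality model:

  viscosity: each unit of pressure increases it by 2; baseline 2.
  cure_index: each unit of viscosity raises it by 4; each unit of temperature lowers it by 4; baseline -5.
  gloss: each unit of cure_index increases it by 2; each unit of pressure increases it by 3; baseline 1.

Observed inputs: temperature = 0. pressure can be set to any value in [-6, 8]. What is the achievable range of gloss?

Substituting into the cure_index equation gives cure_index = 8*pressure + 3.
Substituting into the gloss equation gives gloss = 19*pressure + 7.
Linear in pressure, so extremes are at the endpoints: pressure = -6 gives gloss = -107; pressure = 8 gives gloss = 159.

-107 to 159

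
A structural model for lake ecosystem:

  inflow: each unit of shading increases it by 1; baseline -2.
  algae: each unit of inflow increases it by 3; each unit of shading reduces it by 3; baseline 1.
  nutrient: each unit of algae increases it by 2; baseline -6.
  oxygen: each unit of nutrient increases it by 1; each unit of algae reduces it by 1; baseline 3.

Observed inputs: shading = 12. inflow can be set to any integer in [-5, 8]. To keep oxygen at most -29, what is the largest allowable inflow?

Intervening on inflow fixes its value directly, overriding its dependence on shading.
Substituting into the algae equation gives algae = 3*inflow - 35.
Substituting into the nutrient equation gives nutrient = 6*inflow - 76.
This gives oxygen = 3*inflow - 38.
Require 3*inflow - 38 ≤ -29, so inflow ≤ 3.
The largest integer in [-5, 8] satisfying this is 3.

inflow = 3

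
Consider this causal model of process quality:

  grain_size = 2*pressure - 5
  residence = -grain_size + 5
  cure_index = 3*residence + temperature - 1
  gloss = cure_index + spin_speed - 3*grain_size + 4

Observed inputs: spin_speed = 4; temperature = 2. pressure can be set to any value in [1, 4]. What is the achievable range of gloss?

6 to 42

Substituting into the residence equation gives residence = -2*pressure + 10.
This gives cure_index = -6*pressure + 31.
gloss becomes -12*pressure + 54.
Linear in pressure, so extremes are at the endpoints: pressure = 1 gives gloss = 42; pressure = 4 gives gloss = 6.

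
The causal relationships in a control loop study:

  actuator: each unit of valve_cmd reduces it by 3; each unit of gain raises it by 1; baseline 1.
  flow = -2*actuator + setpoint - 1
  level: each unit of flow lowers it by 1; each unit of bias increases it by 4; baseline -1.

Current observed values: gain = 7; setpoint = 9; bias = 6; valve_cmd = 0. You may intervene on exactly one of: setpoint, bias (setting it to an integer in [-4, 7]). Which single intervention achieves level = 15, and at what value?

Intervening on setpoint: level = -setpoint + 40. Reaching 15 requires setpoint = 25, outside [-4, 7].
Intervening on bias: with other inputs at their observed values, level = 4*bias + 7. Solving for 15 gives bias = 2, within [-4, 7].

set bias = 2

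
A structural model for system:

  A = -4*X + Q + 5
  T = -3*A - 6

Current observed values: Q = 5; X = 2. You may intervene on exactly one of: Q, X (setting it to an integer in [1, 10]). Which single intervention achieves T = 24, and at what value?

set X = 5

Intervening on Q: T = -3*Q + 3. Reaching 24 requires Q = -7, outside [1, 10].
Intervening on X: with other inputs at their observed values, T = 12*X - 36. Solving for 24 gives X = 5, within [1, 10].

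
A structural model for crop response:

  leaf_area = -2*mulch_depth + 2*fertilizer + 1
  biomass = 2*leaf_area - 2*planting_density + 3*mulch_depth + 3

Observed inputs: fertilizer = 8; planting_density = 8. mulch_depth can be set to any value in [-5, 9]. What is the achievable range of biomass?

Substituting into the leaf_area equation gives leaf_area = -2*mulch_depth + 17.
This gives biomass = -mulch_depth + 21.
Linear in mulch_depth, so extremes are at the endpoints: mulch_depth = -5 gives biomass = 26; mulch_depth = 9 gives biomass = 12.

12 to 26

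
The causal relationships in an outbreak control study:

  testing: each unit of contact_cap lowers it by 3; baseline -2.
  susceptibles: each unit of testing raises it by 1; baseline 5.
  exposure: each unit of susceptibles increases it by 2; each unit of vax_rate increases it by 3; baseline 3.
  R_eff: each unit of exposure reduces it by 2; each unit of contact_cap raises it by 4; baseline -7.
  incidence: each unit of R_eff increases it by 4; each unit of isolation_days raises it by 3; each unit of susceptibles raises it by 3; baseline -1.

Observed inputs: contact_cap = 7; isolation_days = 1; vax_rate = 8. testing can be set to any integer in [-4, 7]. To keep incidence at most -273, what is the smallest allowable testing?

testing = 6

Intervening on testing fixes its value directly, overriding its dependence on contact_cap.
Substituting into the exposure equation gives exposure = 2*testing + 37.
This gives R_eff = -4*testing - 53.
Substituting into the incidence equation gives incidence = -13*testing - 195.
Require -13*testing - 195 ≤ -273, so testing ≥ 6.
The smallest integer in [-4, 7] satisfying this is 6.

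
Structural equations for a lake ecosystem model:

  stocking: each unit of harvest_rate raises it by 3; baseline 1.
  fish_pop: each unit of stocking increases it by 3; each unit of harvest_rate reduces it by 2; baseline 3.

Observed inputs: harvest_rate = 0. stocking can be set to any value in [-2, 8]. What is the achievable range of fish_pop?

-3 to 27

Intervening on stocking fixes its value directly, overriding its dependence on harvest_rate.
Substituting into the fish_pop equation gives fish_pop = 3*stocking + 3.
Linear in stocking, so extremes are at the endpoints: stocking = -2 gives fish_pop = -3; stocking = 8 gives fish_pop = 27.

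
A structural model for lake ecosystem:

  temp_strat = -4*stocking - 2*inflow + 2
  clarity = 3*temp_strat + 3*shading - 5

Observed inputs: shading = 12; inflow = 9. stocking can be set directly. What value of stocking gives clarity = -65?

Substituting into the temp_strat equation gives temp_strat = -4*stocking - 16.
Substituting into the clarity equation gives clarity = -12*stocking - 17.
Solve -12*stocking - 17 = -65: stocking = (-65 + 17) / -12 = 4.

stocking = 4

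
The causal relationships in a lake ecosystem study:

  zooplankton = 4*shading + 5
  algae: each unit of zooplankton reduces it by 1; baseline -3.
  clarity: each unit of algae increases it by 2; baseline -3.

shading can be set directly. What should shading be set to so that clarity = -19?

Substituting into the algae equation gives algae = -4*shading - 8.
clarity becomes -8*shading - 19.
Solve -8*shading - 19 = -19: shading = (-19 + 19) / -8 = 0.

shading = 0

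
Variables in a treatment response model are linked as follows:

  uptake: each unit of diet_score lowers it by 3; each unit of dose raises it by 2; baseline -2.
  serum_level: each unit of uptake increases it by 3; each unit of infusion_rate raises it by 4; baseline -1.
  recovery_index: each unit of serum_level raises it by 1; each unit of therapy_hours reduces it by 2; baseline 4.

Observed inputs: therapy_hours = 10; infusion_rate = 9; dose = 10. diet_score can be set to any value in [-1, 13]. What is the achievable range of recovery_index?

Substituting into the uptake equation gives uptake = -3*diet_score + 18.
Substituting into the serum_level equation gives serum_level = -9*diet_score + 89.
Substituting into the recovery_index equation gives recovery_index = -9*diet_score + 73.
Linear in diet_score, so extremes are at the endpoints: diet_score = -1 gives recovery_index = 82; diet_score = 13 gives recovery_index = -44.

-44 to 82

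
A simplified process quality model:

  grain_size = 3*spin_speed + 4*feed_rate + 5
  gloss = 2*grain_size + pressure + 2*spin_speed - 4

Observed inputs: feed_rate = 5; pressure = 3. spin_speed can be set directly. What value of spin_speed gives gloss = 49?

spin_speed = 0

Substituting into the grain_size equation gives grain_size = 3*spin_speed + 25.
gloss becomes 8*spin_speed + 49.
Solve 8*spin_speed + 49 = 49: spin_speed = (49 - 49) / 8 = 0.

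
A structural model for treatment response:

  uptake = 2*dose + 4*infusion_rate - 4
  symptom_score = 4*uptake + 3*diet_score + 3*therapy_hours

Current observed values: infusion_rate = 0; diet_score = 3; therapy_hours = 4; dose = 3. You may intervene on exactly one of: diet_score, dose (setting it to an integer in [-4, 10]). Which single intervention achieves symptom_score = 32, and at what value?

Intervening on diet_score: with other inputs at their observed values, symptom_score = 3*diet_score + 20. Solving for 32 gives diet_score = 4, within [-4, 10].
Intervening on dose: symptom_score = 8*dose + 5. Reaching 32 requires dose = 27/8, not an integer.

set diet_score = 4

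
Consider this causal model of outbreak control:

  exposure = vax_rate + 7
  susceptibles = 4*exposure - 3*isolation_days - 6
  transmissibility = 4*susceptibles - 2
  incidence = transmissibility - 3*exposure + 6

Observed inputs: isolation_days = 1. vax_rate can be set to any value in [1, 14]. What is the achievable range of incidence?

72 to 241

Substituting into the susceptibles equation gives susceptibles = 4*vax_rate + 19.
This gives transmissibility = 16*vax_rate + 74.
Substituting into the incidence equation gives incidence = 13*vax_rate + 59.
Linear in vax_rate, so extremes are at the endpoints: vax_rate = 1 gives incidence = 72; vax_rate = 14 gives incidence = 241.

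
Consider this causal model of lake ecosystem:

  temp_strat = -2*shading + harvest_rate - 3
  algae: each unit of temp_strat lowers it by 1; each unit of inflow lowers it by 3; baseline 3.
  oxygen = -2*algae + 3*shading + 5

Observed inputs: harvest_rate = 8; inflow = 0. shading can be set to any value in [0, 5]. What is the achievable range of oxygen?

Substituting into the temp_strat equation gives temp_strat = -2*shading + 5.
Substituting into the algae equation gives algae = 2*shading - 2.
oxygen becomes -shading + 9.
Linear in shading, so extremes are at the endpoints: shading = 0 gives oxygen = 9; shading = 5 gives oxygen = 4.

4 to 9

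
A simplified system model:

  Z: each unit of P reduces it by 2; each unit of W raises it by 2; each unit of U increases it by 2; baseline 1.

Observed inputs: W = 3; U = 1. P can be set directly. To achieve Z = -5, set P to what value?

P = 7

Substituting into the Z equation gives Z = -2*P + 9.
Solve -2*P + 9 = -5: P = (-5 - 9) / -2 = 7.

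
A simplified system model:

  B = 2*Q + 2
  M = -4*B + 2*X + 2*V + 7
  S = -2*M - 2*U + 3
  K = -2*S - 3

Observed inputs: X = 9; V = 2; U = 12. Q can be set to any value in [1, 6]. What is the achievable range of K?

-69 to 91

Substituting into the M equation gives M = -8*Q + 21.
Substituting into the S equation gives S = 16*Q - 63.
Substituting into the K equation gives K = -32*Q + 123.
Linear in Q, so extremes are at the endpoints: Q = 1 gives K = 91; Q = 6 gives K = -69.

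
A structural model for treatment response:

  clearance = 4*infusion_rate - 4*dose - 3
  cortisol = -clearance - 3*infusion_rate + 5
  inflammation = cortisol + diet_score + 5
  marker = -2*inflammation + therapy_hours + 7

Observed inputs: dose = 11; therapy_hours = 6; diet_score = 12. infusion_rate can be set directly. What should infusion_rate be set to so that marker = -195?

infusion_rate = -5

Substituting into the clearance equation gives clearance = 4*infusion_rate - 47.
This gives cortisol = -7*infusion_rate + 52.
This gives inflammation = -7*infusion_rate + 69.
Substituting into the marker equation gives marker = 14*infusion_rate - 125.
Solve 14*infusion_rate - 125 = -195: infusion_rate = (-195 + 125) / 14 = -5.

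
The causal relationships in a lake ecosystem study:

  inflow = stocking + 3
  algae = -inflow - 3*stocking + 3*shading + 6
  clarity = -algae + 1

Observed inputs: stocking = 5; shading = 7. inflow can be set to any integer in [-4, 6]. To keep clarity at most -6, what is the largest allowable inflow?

inflow = 5

Intervening on inflow fixes its value directly, overriding its dependence on stocking.
Substituting into the algae equation gives algae = -inflow + 12.
This gives clarity = inflow - 11.
Require inflow - 11 ≤ -6, so inflow ≤ 5.
The largest integer in [-4, 6] satisfying this is 5.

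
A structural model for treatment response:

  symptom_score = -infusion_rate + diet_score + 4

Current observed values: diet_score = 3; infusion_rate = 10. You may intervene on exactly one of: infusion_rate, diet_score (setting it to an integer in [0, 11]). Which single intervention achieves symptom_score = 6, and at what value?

Intervening on infusion_rate: with other inputs at their observed values, symptom_score = -infusion_rate + 7. Solving for 6 gives infusion_rate = 1, within [0, 11].
Intervening on diet_score: symptom_score = diet_score - 6. Reaching 6 requires diet_score = 12, outside [0, 11].

set infusion_rate = 1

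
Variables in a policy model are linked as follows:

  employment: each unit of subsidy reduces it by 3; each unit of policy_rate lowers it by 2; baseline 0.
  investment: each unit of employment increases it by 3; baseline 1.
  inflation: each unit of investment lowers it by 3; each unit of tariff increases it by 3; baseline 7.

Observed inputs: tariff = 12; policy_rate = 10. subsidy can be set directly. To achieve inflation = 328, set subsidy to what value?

Substituting into the employment equation gives employment = -3*subsidy - 20.
investment becomes -9*subsidy - 59.
Substituting into the inflation equation gives inflation = 27*subsidy + 220.
Solve 27*subsidy + 220 = 328: subsidy = (328 - 220) / 27 = 4.

subsidy = 4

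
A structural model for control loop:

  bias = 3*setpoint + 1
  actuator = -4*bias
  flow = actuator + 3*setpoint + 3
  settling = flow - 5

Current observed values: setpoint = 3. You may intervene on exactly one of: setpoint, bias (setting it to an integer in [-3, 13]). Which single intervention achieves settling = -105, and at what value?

set setpoint = 11

Intervening on setpoint: with other inputs at their observed values, settling = -9*setpoint - 6. Solving for -105 gives setpoint = 11, within [-3, 13].
Intervening on bias: settling = -4*bias + 7. Reaching -105 requires bias = 28, outside [-3, 13].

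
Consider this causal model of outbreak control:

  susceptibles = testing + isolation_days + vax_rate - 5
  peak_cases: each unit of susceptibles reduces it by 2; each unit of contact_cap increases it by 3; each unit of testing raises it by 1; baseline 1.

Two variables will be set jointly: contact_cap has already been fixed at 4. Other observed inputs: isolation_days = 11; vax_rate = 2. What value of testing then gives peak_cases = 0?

testing = -3

With contact_cap held at 4:
Substituting into the susceptibles equation gives susceptibles = testing + 8.
This gives peak_cases = -testing - 3.
Solve -testing - 3 = 0: testing = (0 + 3) / -1 = -3.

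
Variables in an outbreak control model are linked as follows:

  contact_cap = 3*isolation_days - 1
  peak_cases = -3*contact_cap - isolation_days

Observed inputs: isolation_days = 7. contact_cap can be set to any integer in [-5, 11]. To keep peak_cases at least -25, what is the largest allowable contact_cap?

contact_cap = 6

Intervening on contact_cap fixes its value directly, overriding its dependence on isolation_days.
Substituting into the peak_cases equation gives peak_cases = -3*contact_cap - 7.
Require -3*contact_cap - 7 ≥ -25, so contact_cap ≤ 6.
The largest integer in [-5, 11] satisfying this is 6.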